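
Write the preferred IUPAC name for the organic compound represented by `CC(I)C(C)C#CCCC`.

Counting along the main chain through the multiple bond gives 8 carbons: the parent is octane.
There is one C≡C triple bond, indicated by the ending -yne.
Choose the numbering such that the substituent locant set {2,3} is lower than {6,7} at the first point of difference.
That gives the triple bond between C-4 and C-5; an iodo group at C-2; a methyl group at C-3.
Prefixes are listed alphabetically: iodo, methyl.
Putting it together: 2-iodo-3-methyloct-4-yne.

2-iodo-3-methyloct-4-yne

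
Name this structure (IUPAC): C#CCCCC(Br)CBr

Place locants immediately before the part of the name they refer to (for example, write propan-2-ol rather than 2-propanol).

Counting along the main chain through the multiple bond gives 7 carbons: the parent is heptane.
A C≡C triple bond in the chain gives the infix -yne-.
The numbering direction is chosen so that numbering from this end puts the triple bond at C-1 rather than C-6.
This places the triple bond between C-1 and C-2; bromo groups at C-6 and C-7.
Putting it together: 6,7-dibromohept-1-yne.

6,7-dibromohept-1-yne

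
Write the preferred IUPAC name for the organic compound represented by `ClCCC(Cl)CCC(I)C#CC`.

7,9-dichloro-4-iodonon-2-yne

The longest carbon chain that includes the multiple bond has 9 carbons, so the parent hydride is nonane.
A C≡C triple bond in the chain gives the infix -yne-.
The numbering direction is chosen so that numbering from this end puts the triple bond at C-2 rather than C-7.
With this numbering: the triple bond between C-2 and C-3; chloro groups at C-7 and C-9; an iodo group at C-4.
Substituent prefixes are cited in alphabetical order (multiplying prefixes like di-/tri- are ignored for ordering).
The name is 7,9-dichloro-4-iodonon-2-yne.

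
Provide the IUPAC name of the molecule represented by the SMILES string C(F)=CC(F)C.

The longest carbon chain that includes the multiple bond has 4 carbons, so the parent hydride is butane.
There is one C=C double bond, indicated by the ending -ene.
The numbering direction is chosen so that numbering from this end puts the double bond at C-1 rather than C-3.
That gives the double bond between C-1 and C-2; fluoro groups at C-1 and C-3.
Putting it together: 1,3-difluorobut-1-ene.

1,3-difluorobut-1-ene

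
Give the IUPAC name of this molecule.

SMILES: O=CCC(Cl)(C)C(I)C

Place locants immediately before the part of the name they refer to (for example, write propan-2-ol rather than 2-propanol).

3-chloro-4-iodo-3-methylpentanal

The longest chain bearing the –CHO group is 5 carbons long (pentane).
An aldehyde (terminal –CHO) is the principal characteristic group, giving the suffix -al.
Choose the numbering such that the aldehyde carbon is C-1 by definition.
This places a chloro group at C-3; an iodo group at C-4; a methyl group at C-3.
Prefixes are listed alphabetically: chloro, iodo, methyl.
Assembling the pieces gives 3-chloro-4-iodo-3-methylpentanal.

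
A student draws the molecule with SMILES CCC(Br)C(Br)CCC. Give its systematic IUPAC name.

The longest continuous carbon chain has 7 atoms, so the parent hydride is heptane.
Choose the numbering such that the substituent locant set {3,4} is lower than {4,5} at the first point of difference.
That gives bromo groups at C-3 and C-4.
Putting it together: 3,4-dibromoheptane.

3,4-dibromoheptane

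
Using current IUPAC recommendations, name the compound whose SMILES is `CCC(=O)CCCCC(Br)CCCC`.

8-bromododecan-3-one

Counting along the main chain through the carbonyl gives 12 carbons: the parent is dodecane.
The principal characteristic group is a ketone (C=O on an internal carbon), named with the suffix -one.
Number the chain so that numbering from this end puts the carbonyl group at C-3 rather than C-10.
This places the carbonyl at C-3; a bromo group at C-8.
Assembling the pieces gives 8-bromododecan-3-one.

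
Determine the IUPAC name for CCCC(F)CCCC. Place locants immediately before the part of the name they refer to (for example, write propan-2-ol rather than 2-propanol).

4-fluorooctane

The longest continuous carbon chain has 8 atoms, so the parent hydride is octane.
The numbering direction is chosen so that the substituent locant set {4} is lower than {5} at the first point of difference.
That gives a fluoro group at C-4.
Putting it together: 4-fluorooctane.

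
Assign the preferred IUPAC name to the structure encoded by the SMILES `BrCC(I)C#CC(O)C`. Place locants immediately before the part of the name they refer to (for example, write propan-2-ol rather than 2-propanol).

6-bromo-5-iodohex-3-yn-2-ol

Counting along the main chain through the –OH group and the multiple bond gives 6 carbons: the parent is hexane.
The highest-priority functional group is an alcohol (–OH), so the name ends in -ol.
There is one C≡C triple bond, indicated by the ending -yne.
Number the chain so that numbering from this end puts the hydroxyl group at C-2 rather than C-5.
That gives the hydroxyl at C-2; the triple bond between C-3 and C-4; a bromo group at C-6; an iodo group at C-5.
The substituents are ordered alphabetically, ignoring any di-/tri- multipliers.
Assembling the pieces gives 6-bromo-5-iodohex-3-yn-2-ol.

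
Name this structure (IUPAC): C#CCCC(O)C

hex-5-yn-2-ol

The longest chain bearing the –OH group and the multiple bond is 6 carbons long (hexane).
The highest-priority functional group is an alcohol (–OH), so the name ends in -ol.
There is one C≡C triple bond, indicated by the ending -yne.
The numbering direction is chosen so that numbering from this end puts the hydroxyl group at C-2 rather than C-5.
With this numbering: the hydroxyl at C-2; the triple bond between C-5 and C-6.
The name is hex-5-yn-2-ol.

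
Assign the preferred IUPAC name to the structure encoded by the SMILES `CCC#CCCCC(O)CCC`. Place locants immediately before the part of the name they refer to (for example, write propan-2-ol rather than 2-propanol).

undec-8-yn-4-ol

Counting along the main chain through the –OH group and the multiple bond gives 11 carbons: the parent is undecane.
The principal characteristic group is an alcohol (–OH), named with the suffix -ol.
There is one C≡C triple bond, indicated by the ending -yne.
The numbering direction is chosen so that numbering from this end puts the hydroxyl group at C-4 rather than C-8.
That gives the hydroxyl at C-4; the triple bond between C-8 and C-9.
The name is undec-8-yn-4-ol.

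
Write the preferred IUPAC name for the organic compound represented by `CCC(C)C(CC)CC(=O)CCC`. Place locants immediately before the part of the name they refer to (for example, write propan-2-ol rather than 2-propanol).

The longest carbon chain that includes the carbonyl has 9 carbons, so the parent hydride is nonane.
The highest-priority functional group is a ketone (C=O on an internal carbon), so the name ends in -one.
The numbering direction is chosen so that numbering from this end puts the carbonyl group at C-4 rather than C-6.
This places the carbonyl at C-4; an ethyl group at C-6; a methyl group at C-7.
Substituent prefixes are cited in alphabetical order (multiplying prefixes like di-/tri- are ignored for ordering).
Assembling the pieces gives 6-ethyl-7-methylnonan-4-one.

6-ethyl-7-methylnonan-4-one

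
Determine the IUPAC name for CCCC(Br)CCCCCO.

6-bromononan-1-ol

Counting along the main chain through the –OH group gives 9 carbons: the parent is nonane.
The highest-priority functional group is an alcohol (–OH), so the name ends in -ol.
Number the chain so that numbering from this end puts the hydroxyl group at C-1 rather than C-9.
That gives the hydroxyl at C-1; a bromo group at C-6.
Assembling the pieces gives 6-bromononan-1-ol.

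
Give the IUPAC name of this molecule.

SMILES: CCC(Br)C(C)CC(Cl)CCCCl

The parent chain contains 9 carbons (nonane).
Choose the numbering such that the substituent locant set {1,4,6,7} is lower than {3,4,6,9} at the first point of difference.
That gives a bromo group at C-7; chloro groups at C-1 and C-4; a methyl group at C-6.
The substituents are ordered alphabetically, ignoring any di-/tri- multipliers.
Assembling the pieces gives 7-bromo-1,4-dichloro-6-methylnonane.

7-bromo-1,4-dichloro-6-methylnonane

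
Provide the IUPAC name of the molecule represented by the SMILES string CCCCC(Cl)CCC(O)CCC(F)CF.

8-chloro-1,2-difluorododecan-5-ol

Counting along the main chain through the –OH group gives 12 carbons: the parent is dodecane.
The principal characteristic group is an alcohol (–OH), named with the suffix -ol.
Choose the numbering such that numbering from this end puts the hydroxyl group at C-5 rather than C-8.
This places the hydroxyl at C-5; a chloro group at C-8; fluoro groups at C-1 and C-2.
The substituents are ordered alphabetically, ignoring any di-/tri- multipliers.
Putting it together: 8-chloro-1,2-difluorododecan-5-ol.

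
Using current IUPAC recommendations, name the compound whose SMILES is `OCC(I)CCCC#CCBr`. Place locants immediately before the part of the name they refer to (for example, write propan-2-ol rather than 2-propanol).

The longest chain bearing the –OH group and the multiple bond is 8 carbons long (octane).
The highest-priority functional group is an alcohol (–OH), so the name ends in -ol.
There is one C≡C triple bond, indicated by the ending -yne.
Number the chain so that numbering from this end puts the hydroxyl group at C-1 rather than C-8.
With this numbering: the hydroxyl at C-1; the triple bond between C-6 and C-7; a bromo group at C-8; an iodo group at C-2.
Prefixes are listed alphabetically: bromo, iodo.
Putting it together: 8-bromo-2-iodooct-6-yn-1-ol.

8-bromo-2-iodooct-6-yn-1-ol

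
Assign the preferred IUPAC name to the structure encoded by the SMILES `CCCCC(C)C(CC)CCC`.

The parent chain contains 9 carbons (nonane).
Number the chain so that the substituent locant set {4,5} is lower than {5,6} at the first point of difference.
With this numbering: an ethyl group at C-4; a methyl group at C-5.
The substituents are ordered alphabetically, ignoring any di-/tri- multipliers.
The name is 4-ethyl-5-methylnonane.

4-ethyl-5-methylnonane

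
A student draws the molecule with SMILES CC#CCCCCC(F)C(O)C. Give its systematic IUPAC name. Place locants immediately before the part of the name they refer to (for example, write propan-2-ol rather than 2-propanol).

Counting along the main chain through the –OH group and the multiple bond gives 10 carbons: the parent is decane.
An alcohol (–OH) is the principal characteristic group, giving the suffix -ol.
The chain contains a C≡C triple bond, so the unsaturation ending is -yne.
Number the chain so that numbering from this end puts the hydroxyl group at C-2 rather than C-9.
This places the hydroxyl at C-2; the triple bond between C-8 and C-9; a fluoro group at C-3.
Assembling the pieces gives 3-fluorodec-8-yn-2-ol.

3-fluorodec-8-yn-2-ol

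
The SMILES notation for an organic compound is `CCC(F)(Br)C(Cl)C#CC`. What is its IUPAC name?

The longest chain bearing the multiple bond is 7 carbons long (heptane).
There is one C≡C triple bond, indicated by the ending -yne.
Number the chain so that numbering from this end puts the triple bond at C-2 rather than C-5.
That gives the triple bond between C-2 and C-3; a bromo group at C-5; a chloro group at C-4; a fluoro group at C-5.
Prefixes are listed alphabetically: bromo, chloro, fluoro.
The name is 5-bromo-4-chloro-5-fluorohept-2-yne.

5-bromo-4-chloro-5-fluorohept-2-yne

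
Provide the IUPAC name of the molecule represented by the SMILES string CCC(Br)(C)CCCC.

The longest carbon chain is 7 atoms: the parent is heptane.
Number the chain so that the substituent locant set {3,3} is lower than {5,5} at the first point of difference.
That gives a bromo group at C-3; a methyl group at C-3.
Prefixes are listed alphabetically: bromo, methyl.
Putting it together: 3-bromo-3-methylheptane.

3-bromo-3-methylheptane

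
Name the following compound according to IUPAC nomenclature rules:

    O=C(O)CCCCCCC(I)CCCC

8-iodododecanoic acid

The longest carbon chain that includes the –COOH group has 12 carbons, so the parent hydride is dodecane.
The highest-priority functional group is a carboxylic acid (terminal –COOH), so the name ends in -oic acid.
Choose the numbering such that the carboxylic acid carbon is C-1 by definition.
With this numbering: an iodo group at C-8.
Assembling the pieces gives 8-iodododecanoic acid.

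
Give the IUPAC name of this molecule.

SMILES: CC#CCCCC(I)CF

8-fluoro-7-iodooct-2-yne

The longest carbon chain that includes the multiple bond has 8 carbons, so the parent hydride is octane.
A C≡C triple bond in the chain gives the infix -yne-.
Number the chain so that numbering from this end puts the triple bond at C-2 rather than C-6.
That gives the triple bond between C-2 and C-3; a fluoro group at C-8; an iodo group at C-7.
Prefixes are listed alphabetically: fluoro, iodo.
The name is 8-fluoro-7-iodooct-2-yne.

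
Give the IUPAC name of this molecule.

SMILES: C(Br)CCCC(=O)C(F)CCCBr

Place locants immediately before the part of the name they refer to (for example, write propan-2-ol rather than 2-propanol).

The longest carbon chain that includes the carbonyl has 9 carbons, so the parent hydride is nonane.
A ketone (C=O on an internal carbon) is the principal characteristic group, giving the suffix -one.
Choose the numbering such that the substituent locant set {1,4,9} is lower than {1,6,9} at the first point of difference.
This places the carbonyl at C-5; bromo groups at C-1 and C-9; a fluoro group at C-4.
Substituent prefixes are cited in alphabetical order (multiplying prefixes like di-/tri- are ignored for ordering).
Assembling the pieces gives 1,9-dibromo-4-fluorononan-5-one.

1,9-dibromo-4-fluorononan-5-one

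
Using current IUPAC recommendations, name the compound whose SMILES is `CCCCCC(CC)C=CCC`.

5-ethyldec-3-ene

The longest chain bearing the multiple bond is 10 carbons long (decane).
The chain contains a C=C double bond, so the unsaturation ending is -ene.
Number the chain so that numbering from this end puts the double bond at C-3 rather than C-7.
That gives the double bond between C-3 and C-4; an ethyl group at C-5.
Assembling the pieces gives 5-ethyldec-3-ene.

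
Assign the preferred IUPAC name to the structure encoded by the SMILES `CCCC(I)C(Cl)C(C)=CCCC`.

6-chloro-7-iodo-5-methyldec-4-ene

The longest chain bearing the multiple bond is 10 carbons long (decane).
There is one C=C double bond, indicated by the ending -ene.
Number the chain so that numbering from this end puts the double bond at C-4 rather than C-6.
That gives the double bond between C-4 and C-5; a chloro group at C-6; an iodo group at C-7; a methyl group at C-5.
Prefixes are listed alphabetically: chloro, iodo, methyl.
The name is 6-chloro-7-iodo-5-methyldec-4-ene.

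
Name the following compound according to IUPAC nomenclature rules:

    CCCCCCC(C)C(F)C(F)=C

2,3-difluoro-4-methyldec-1-ene

The longest carbon chain that includes the multiple bond has 10 carbons, so the parent hydride is decane.
A C=C double bond in the chain gives the infix -ene-.
The numbering direction is chosen so that numbering from this end puts the double bond at C-1 rather than C-9.
This places the double bond between C-1 and C-2; fluoro groups at C-2 and C-3; a methyl group at C-4.
Substituent prefixes are cited in alphabetical order (multiplying prefixes like di-/tri- are ignored for ordering).
Assembling the pieces gives 2,3-difluoro-4-methyldec-1-ene.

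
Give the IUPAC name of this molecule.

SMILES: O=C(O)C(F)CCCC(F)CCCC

2,6-difluorodecanoic acid

The longest chain bearing the –COOH group is 10 carbons long (decane).
The highest-priority functional group is a carboxylic acid (terminal –COOH), so the name ends in -oic acid.
Choose the numbering such that the carboxylic acid carbon is C-1 by definition.
With this numbering: fluoro groups at C-2 and C-6.
Assembling the pieces gives 2,6-difluorodecanoic acid.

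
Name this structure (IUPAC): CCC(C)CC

3-methylpentane

The longest continuous carbon chain has 5 atoms, so the parent hydride is pentane.
Both numbering directions give the same locant set; either may be used.
This places a methyl group at C-3.
Assembling the pieces gives 3-methylpentane.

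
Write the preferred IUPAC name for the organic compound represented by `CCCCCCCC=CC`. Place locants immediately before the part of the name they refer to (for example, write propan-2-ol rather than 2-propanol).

dec-2-ene

Counting along the main chain through the multiple bond gives 10 carbons: the parent is decane.
A C=C double bond in the chain gives the infix -ene-.
The numbering direction is chosen so that numbering from this end puts the double bond at C-2 rather than C-8.
With this numbering: the double bond between C-2 and C-3.
The name is dec-2-ene.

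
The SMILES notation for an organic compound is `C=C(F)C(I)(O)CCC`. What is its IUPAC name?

2-fluoro-3-iodohex-1-en-3-ol

The longest carbon chain that includes the –OH group and the multiple bond has 6 carbons, so the parent hydride is hexane.
The highest-priority functional group is an alcohol (–OH), so the name ends in -ol.
The chain contains a C=C double bond, so the unsaturation ending is -ene.
Number the chain so that numbering from this end puts the hydroxyl group at C-3 rather than C-4.
This places the hydroxyl at C-3; the double bond between C-1 and C-2; a fluoro group at C-2; an iodo group at C-3.
The substituents are ordered alphabetically, ignoring any di-/tri- multipliers.
The name is 2-fluoro-3-iodohex-1-en-3-ol.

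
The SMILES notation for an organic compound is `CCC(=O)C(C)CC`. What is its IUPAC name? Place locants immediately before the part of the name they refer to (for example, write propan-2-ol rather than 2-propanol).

The longest chain bearing the carbonyl is 6 carbons long (hexane).
The highest-priority functional group is a ketone (C=O on an internal carbon), so the name ends in -one.
Number the chain so that numbering from this end puts the carbonyl group at C-3 rather than C-4.
With this numbering: the carbonyl at C-3; a methyl group at C-4.
The name is 4-methylhexan-3-one.

4-methylhexan-3-one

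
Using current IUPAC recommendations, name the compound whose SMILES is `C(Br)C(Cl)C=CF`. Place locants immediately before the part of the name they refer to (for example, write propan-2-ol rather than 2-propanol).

4-bromo-3-chloro-1-fluorobut-1-ene

The longest carbon chain that includes the multiple bond has 4 carbons, so the parent hydride is butane.
There is one C=C double bond, indicated by the ending -ene.
Number the chain so that numbering from this end puts the double bond at C-1 rather than C-3.
That gives the double bond between C-1 and C-2; a bromo group at C-4; a chloro group at C-3; a fluoro group at C-1.
The substituents are ordered alphabetically, ignoring any di-/tri- multipliers.
The name is 4-bromo-3-chloro-1-fluorobut-1-ene.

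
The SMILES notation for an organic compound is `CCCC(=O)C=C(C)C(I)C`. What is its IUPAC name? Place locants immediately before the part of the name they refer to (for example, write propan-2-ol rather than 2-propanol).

The longest chain bearing the carbonyl and the multiple bond is 8 carbons long (octane).
The highest-priority functional group is a ketone (C=O on an internal carbon), so the name ends in -one.
There is one C=C double bond, indicated by the ending -ene.
Number the chain so that numbering from this end puts the carbonyl group at C-4 rather than C-5.
That gives the carbonyl at C-4; the double bond between C-5 and C-6; an iodo group at C-7; a methyl group at C-6.
Prefixes are listed alphabetically: iodo, methyl.
Putting it together: 7-iodo-6-methyloct-5-en-4-one.

7-iodo-6-methyloct-5-en-4-one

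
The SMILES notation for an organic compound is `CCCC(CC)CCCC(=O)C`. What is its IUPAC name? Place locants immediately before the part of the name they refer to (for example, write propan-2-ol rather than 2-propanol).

The longest carbon chain that includes the carbonyl has 9 carbons, so the parent hydride is nonane.
The highest-priority functional group is a ketone (C=O on an internal carbon), so the name ends in -one.
The numbering direction is chosen so that numbering from this end puts the carbonyl group at C-2 rather than C-8.
This places the carbonyl at C-2; an ethyl group at C-6.
Putting it together: 6-ethylnonan-2-one.

6-ethylnonan-2-one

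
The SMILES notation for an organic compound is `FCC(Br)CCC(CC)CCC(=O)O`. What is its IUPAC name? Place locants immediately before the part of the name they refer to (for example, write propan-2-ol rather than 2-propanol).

The longest carbon chain that includes the –COOH group has 8 carbons, so the parent hydride is octane.
A carboxylic acid (terminal –COOH) is the principal characteristic group, giving the suffix -oic acid.
Choose the numbering such that the carboxylic acid carbon is C-1 by definition.
With this numbering: a bromo group at C-7; an ethyl group at C-4; a fluoro group at C-8.
Substituent prefixes are cited in alphabetical order (multiplying prefixes like di-/tri- are ignored for ordering).
The name is 7-bromo-4-ethyl-8-fluorooctanoic acid.

7-bromo-4-ethyl-8-fluorooctanoic acid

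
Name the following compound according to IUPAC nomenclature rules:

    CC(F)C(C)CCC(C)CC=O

7-fluoro-3,6-dimethyloctanal

The longest carbon chain that includes the –CHO group has 8 carbons, so the parent hydride is octane.
An aldehyde (terminal –CHO) is the principal characteristic group, giving the suffix -al.
Number the chain so that the aldehyde carbon is C-1 by definition.
That gives a fluoro group at C-7; methyl groups at C-3 and C-6.
Prefixes are listed alphabetically: fluoro, methyl.
Putting it together: 7-fluoro-3,6-dimethyloctanal.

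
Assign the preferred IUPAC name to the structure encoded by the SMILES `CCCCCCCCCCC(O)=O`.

Counting along the main chain through the –COOH group gives 11 carbons: the parent is undecane.
A carboxylic acid (terminal –COOH) is the principal characteristic group, giving the suffix -oic acid.
Choose the numbering such that the carboxylic acid carbon is C-1 by definition.
The name is undecanoic acid.

undecanoic acid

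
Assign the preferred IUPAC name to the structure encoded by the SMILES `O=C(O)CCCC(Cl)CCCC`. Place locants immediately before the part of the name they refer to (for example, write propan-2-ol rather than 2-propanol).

Counting along the main chain through the –COOH group gives 9 carbons: the parent is nonane.
A carboxylic acid (terminal –COOH) is the principal characteristic group, giving the suffix -oic acid.
Number the chain so that the carboxylic acid carbon is C-1 by definition.
That gives a chloro group at C-5.
Assembling the pieces gives 5-chlorononanoic acid.

5-chlorononanoic acid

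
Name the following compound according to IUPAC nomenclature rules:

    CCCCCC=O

The longest carbon chain that includes the –CHO group has 6 carbons, so the parent hydride is hexane.
The principal characteristic group is an aldehyde (terminal –CHO), named with the suffix -al.
Choose the numbering such that the aldehyde carbon is C-1 by definition.
The name is hexanal.

hexanal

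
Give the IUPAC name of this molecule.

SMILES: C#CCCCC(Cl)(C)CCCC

6-chloro-6-methyldec-1-yne

The longest chain bearing the multiple bond is 10 carbons long (decane).
A C≡C triple bond in the chain gives the infix -yne-.
Choose the numbering such that numbering from this end puts the triple bond at C-1 rather than C-9.
This places the triple bond between C-1 and C-2; a chloro group at C-6; a methyl group at C-6.
Prefixes are listed alphabetically: chloro, methyl.
Putting it together: 6-chloro-6-methyldec-1-yne.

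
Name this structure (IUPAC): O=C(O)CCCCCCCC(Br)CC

The longest chain bearing the –COOH group is 11 carbons long (undecane).
A carboxylic acid (terminal –COOH) is the principal characteristic group, giving the suffix -oic acid.
Number the chain so that the carboxylic acid carbon is C-1 by definition.
That gives a bromo group at C-9.
The name is 9-bromoundecanoic acid.

9-bromoundecanoic acid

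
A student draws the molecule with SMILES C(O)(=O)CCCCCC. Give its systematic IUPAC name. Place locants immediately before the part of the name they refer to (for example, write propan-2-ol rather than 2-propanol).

heptanoic acid

Counting along the main chain through the –COOH group gives 7 carbons: the parent is heptane.
The principal characteristic group is a carboxylic acid (terminal –COOH), named with the suffix -oic acid.
Choose the numbering such that the carboxylic acid carbon is C-1 by definition.
Putting it together: heptanoic acid.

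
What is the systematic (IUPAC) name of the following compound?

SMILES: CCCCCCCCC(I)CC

The parent chain contains 11 carbons (undecane).
The numbering direction is chosen so that the substituent locant set {3} is lower than {9} at the first point of difference.
This places an iodo group at C-3.
Assembling the pieces gives 3-iodoundecane.

3-iodoundecane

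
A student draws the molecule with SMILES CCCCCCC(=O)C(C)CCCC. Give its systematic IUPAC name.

The longest chain bearing the carbonyl is 12 carbons long (dodecane).
The principal characteristic group is a ketone (C=O on an internal carbon), named with the suffix -one.
Choose the numbering such that numbering from this end puts the carbonyl group at C-6 rather than C-7.
That gives the carbonyl at C-6; a methyl group at C-5.
The name is 5-methyldodecan-6-one.

5-methyldodecan-6-one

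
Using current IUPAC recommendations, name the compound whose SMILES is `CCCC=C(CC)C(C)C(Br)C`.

2-bromo-4-ethyl-3-methyloct-4-ene

Counting along the main chain through the multiple bond gives 8 carbons: the parent is octane.
The chain contains a C=C double bond, so the unsaturation ending is -ene.
Number the chain so that the substituent locant set {2,3,4} is lower than {5,6,7} at the first point of difference.
With this numbering: the double bond between C-4 and C-5; a bromo group at C-2; an ethyl group at C-4; a methyl group at C-3.
Prefixes are listed alphabetically: bromo, ethyl, methyl.
The name is 2-bromo-4-ethyl-3-methyloct-4-ene.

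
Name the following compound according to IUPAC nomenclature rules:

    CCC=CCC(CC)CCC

The longest carbon chain that includes the multiple bond has 9 carbons, so the parent hydride is nonane.
A C=C double bond in the chain gives the infix -ene-.
The numbering direction is chosen so that numbering from this end puts the double bond at C-3 rather than C-6.
That gives the double bond between C-3 and C-4; an ethyl group at C-6.
Assembling the pieces gives 6-ethylnon-3-ene.

6-ethylnon-3-ene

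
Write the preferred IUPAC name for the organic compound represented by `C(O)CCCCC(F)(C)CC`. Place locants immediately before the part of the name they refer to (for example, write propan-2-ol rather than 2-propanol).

6-fluoro-6-methyloctan-1-ol

Counting along the main chain through the –OH group gives 8 carbons: the parent is octane.
An alcohol (–OH) is the principal characteristic group, giving the suffix -ol.
Choose the numbering such that numbering from this end puts the hydroxyl group at C-1 rather than C-8.
This places the hydroxyl at C-1; a fluoro group at C-6; a methyl group at C-6.
Substituent prefixes are cited in alphabetical order (multiplying prefixes like di-/tri- are ignored for ordering).
Putting it together: 6-fluoro-6-methyloctan-1-ol.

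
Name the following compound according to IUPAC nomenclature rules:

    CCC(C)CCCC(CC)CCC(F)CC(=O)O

6-ethyl-3-fluoro-10-methyldodecanoic acid

Counting along the main chain through the –COOH group gives 12 carbons: the parent is dodecane.
The principal characteristic group is a carboxylic acid (terminal –COOH), named with the suffix -oic acid.
The numbering direction is chosen so that the carboxylic acid carbon is C-1 by definition.
This places an ethyl group at C-6; a fluoro group at C-3; a methyl group at C-10.
The substituents are ordered alphabetically, ignoring any di-/tri- multipliers.
Assembling the pieces gives 6-ethyl-3-fluoro-10-methyldodecanoic acid.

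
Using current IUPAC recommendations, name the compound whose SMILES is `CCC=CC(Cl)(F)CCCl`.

5,7-dichloro-5-fluorohept-3-ene

The longest chain bearing the multiple bond is 7 carbons long (heptane).
There is one C=C double bond, indicated by the ending -ene.
Number the chain so that numbering from this end puts the double bond at C-3 rather than C-4.
This places the double bond between C-3 and C-4; chloro groups at C-5 and C-7; a fluoro group at C-5.
Substituent prefixes are cited in alphabetical order (multiplying prefixes like di-/tri- are ignored for ordering).
Assembling the pieces gives 5,7-dichloro-5-fluorohept-3-ene.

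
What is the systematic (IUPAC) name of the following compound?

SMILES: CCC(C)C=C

The longest chain bearing the multiple bond is 5 carbons long (pentane).
The chain contains a C=C double bond, so the unsaturation ending is -ene.
The numbering direction is chosen so that numbering from this end puts the double bond at C-1 rather than C-4.
That gives the double bond between C-1 and C-2; a methyl group at C-3.
Assembling the pieces gives 3-methylpent-1-ene.

3-methylpent-1-ene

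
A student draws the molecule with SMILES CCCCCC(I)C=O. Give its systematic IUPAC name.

The longest carbon chain that includes the –CHO group has 7 carbons, so the parent hydride is heptane.
The highest-priority functional group is an aldehyde (terminal –CHO), so the name ends in -al.
The numbering direction is chosen so that the aldehyde carbon is C-1 by definition.
This places an iodo group at C-2.
The name is 2-iodoheptanal.

2-iodoheptanal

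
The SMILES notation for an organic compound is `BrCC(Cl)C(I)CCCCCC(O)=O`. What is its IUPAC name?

The longest chain bearing the –COOH group is 9 carbons long (nonane).
The principal characteristic group is a carboxylic acid (terminal –COOH), named with the suffix -oic acid.
Number the chain so that the carboxylic acid carbon is C-1 by definition.
That gives a bromo group at C-9; a chloro group at C-8; an iodo group at C-7.
The substituents are ordered alphabetically, ignoring any di-/tri- multipliers.
The name is 9-bromo-8-chloro-7-iodononanoic acid.

9-bromo-8-chloro-7-iodononanoic acid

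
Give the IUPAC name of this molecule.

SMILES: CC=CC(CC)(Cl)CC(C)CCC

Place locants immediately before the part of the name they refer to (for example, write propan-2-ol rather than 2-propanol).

Counting along the main chain through the multiple bond gives 9 carbons: the parent is nonane.
There is one C=C double bond, indicated by the ending -ene.
Number the chain so that numbering from this end puts the double bond at C-2 rather than C-7.
With this numbering: the double bond between C-2 and C-3; a chloro group at C-4; an ethyl group at C-4; a methyl group at C-6.
The substituents are ordered alphabetically, ignoring any di-/tri- multipliers.
Putting it together: 4-chloro-4-ethyl-6-methylnon-2-ene.

4-chloro-4-ethyl-6-methylnon-2-ene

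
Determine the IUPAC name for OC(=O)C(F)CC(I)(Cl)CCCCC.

The longest carbon chain that includes the –COOH group has 9 carbons, so the parent hydride is nonane.
The highest-priority functional group is a carboxylic acid (terminal –COOH), so the name ends in -oic acid.
The numbering direction is chosen so that the carboxylic acid carbon is C-1 by definition.
With this numbering: a chloro group at C-4; a fluoro group at C-2; an iodo group at C-4.
The substituents are ordered alphabetically, ignoring any di-/tri- multipliers.
The name is 4-chloro-2-fluoro-4-iodononanoic acid.

4-chloro-2-fluoro-4-iodononanoic acid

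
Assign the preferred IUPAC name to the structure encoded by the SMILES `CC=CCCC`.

The longest carbon chain that includes the multiple bond has 6 carbons, so the parent hydride is hexane.
The chain contains a C=C double bond, so the unsaturation ending is -ene.
Number the chain so that numbering from this end puts the double bond at C-2 rather than C-4.
This places the double bond between C-2 and C-3.
The name is hex-2-ene.

hex-2-ene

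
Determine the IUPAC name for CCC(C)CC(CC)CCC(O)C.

The longest carbon chain that includes the –OH group has 9 carbons, so the parent hydride is nonane.
An alcohol (–OH) is the principal characteristic group, giving the suffix -ol.
Choose the numbering such that numbering from this end puts the hydroxyl group at C-2 rather than C-8.
With this numbering: the hydroxyl at C-2; an ethyl group at C-5; a methyl group at C-7.
Prefixes are listed alphabetically: ethyl, methyl.
The name is 5-ethyl-7-methylnonan-2-ol.

5-ethyl-7-methylnonan-2-ol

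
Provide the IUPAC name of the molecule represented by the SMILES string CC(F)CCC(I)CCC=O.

7-fluoro-4-iodooctanal

The longest carbon chain that includes the –CHO group has 8 carbons, so the parent hydride is octane.
The principal characteristic group is an aldehyde (terminal –CHO), named with the suffix -al.
The numbering direction is chosen so that the aldehyde carbon is C-1 by definition.
With this numbering: a fluoro group at C-7; an iodo group at C-4.
The substituents are ordered alphabetically, ignoring any di-/tri- multipliers.
Assembling the pieces gives 7-fluoro-4-iodooctanal.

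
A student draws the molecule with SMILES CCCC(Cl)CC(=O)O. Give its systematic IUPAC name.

The longest chain bearing the –COOH group is 6 carbons long (hexane).
A carboxylic acid (terminal –COOH) is the principal characteristic group, giving the suffix -oic acid.
The numbering direction is chosen so that the carboxylic acid carbon is C-1 by definition.
This places a chloro group at C-3.
The name is 3-chlorohexanoic acid.

3-chlorohexanoic acid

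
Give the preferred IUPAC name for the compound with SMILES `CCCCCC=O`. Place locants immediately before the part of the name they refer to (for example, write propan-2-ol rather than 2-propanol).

The longest chain bearing the –CHO group is 6 carbons long (hexane).
The highest-priority functional group is an aldehyde (terminal –CHO), so the name ends in -al.
Number the chain so that the aldehyde carbon is C-1 by definition.
Assembling the pieces gives hexanal.

hexanal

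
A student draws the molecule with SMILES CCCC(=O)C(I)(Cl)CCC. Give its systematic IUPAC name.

The longest carbon chain that includes the carbonyl has 8 carbons, so the parent hydride is octane.
A ketone (C=O on an internal carbon) is the principal characteristic group, giving the suffix -one.
Choose the numbering such that numbering from this end puts the carbonyl group at C-4 rather than C-5.
This places the carbonyl at C-4; a chloro group at C-5; an iodo group at C-5.
Prefixes are listed alphabetically: chloro, iodo.
The name is 5-chloro-5-iodooctan-4-one.

5-chloro-5-iodooctan-4-one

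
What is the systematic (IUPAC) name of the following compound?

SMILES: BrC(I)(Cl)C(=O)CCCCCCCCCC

The longest chain bearing the carbonyl is 12 carbons long (dodecane).
The highest-priority functional group is a ketone (C=O on an internal carbon), so the name ends in -one.
Number the chain so that numbering from this end puts the carbonyl group at C-2 rather than C-11.
This places the carbonyl at C-2; a bromo group at C-1; a chloro group at C-1; an iodo group at C-1.
Prefixes are listed alphabetically: bromo, chloro, iodo.
Putting it together: 1-bromo-1-chloro-1-iodododecan-2-one.

1-bromo-1-chloro-1-iodododecan-2-one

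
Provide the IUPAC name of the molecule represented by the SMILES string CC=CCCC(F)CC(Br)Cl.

8-bromo-8-chloro-6-fluorooct-2-ene

The longest chain bearing the multiple bond is 8 carbons long (octane).
A C=C double bond in the chain gives the infix -ene-.
The numbering direction is chosen so that numbering from this end puts the double bond at C-2 rather than C-6.
That gives the double bond between C-2 and C-3; a bromo group at C-8; a chloro group at C-8; a fluoro group at C-6.
Prefixes are listed alphabetically: bromo, chloro, fluoro.
The name is 8-bromo-8-chloro-6-fluorooct-2-ene.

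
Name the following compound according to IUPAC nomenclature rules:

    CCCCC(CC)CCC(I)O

The longest carbon chain that includes the –OH group has 8 carbons, so the parent hydride is octane.
The highest-priority functional group is an alcohol (–OH), so the name ends in -ol.
The numbering direction is chosen so that numbering from this end puts the hydroxyl group at C-1 rather than C-8.
With this numbering: the hydroxyl at C-1; an ethyl group at C-4; an iodo group at C-1.
Substituent prefixes are cited in alphabetical order (multiplying prefixes like di-/tri- are ignored for ordering).
Putting it together: 4-ethyl-1-iodooctan-1-ol.

4-ethyl-1-iodooctan-1-ol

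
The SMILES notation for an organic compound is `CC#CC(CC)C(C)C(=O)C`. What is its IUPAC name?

The longest carbon chain that includes the carbonyl and the multiple bond has 7 carbons, so the parent hydride is heptane.
A ketone (C=O on an internal carbon) is the principal characteristic group, giving the suffix -one.
A C≡C triple bond in the chain gives the infix -yne-.
Choose the numbering such that numbering from this end puts the carbonyl group at C-2 rather than C-6.
That gives the carbonyl at C-2; the triple bond between C-5 and C-6; an ethyl group at C-4; a methyl group at C-3.
The substituents are ordered alphabetically, ignoring any di-/tri- multipliers.
The name is 4-ethyl-3-methylhept-5-yn-2-one.

4-ethyl-3-methylhept-5-yn-2-one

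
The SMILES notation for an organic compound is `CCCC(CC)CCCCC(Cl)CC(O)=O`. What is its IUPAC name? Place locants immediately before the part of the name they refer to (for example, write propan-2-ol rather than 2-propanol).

3-chloro-8-ethylundecanoic acid

Counting along the main chain through the –COOH group gives 11 carbons: the parent is undecane.
The highest-priority functional group is a carboxylic acid (terminal –COOH), so the name ends in -oic acid.
The numbering direction is chosen so that the carboxylic acid carbon is C-1 by definition.
With this numbering: a chloro group at C-3; an ethyl group at C-8.
Substituent prefixes are cited in alphabetical order (multiplying prefixes like di-/tri- are ignored for ordering).
The name is 3-chloro-8-ethylundecanoic acid.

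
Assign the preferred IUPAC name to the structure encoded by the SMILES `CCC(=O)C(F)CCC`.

Counting along the main chain through the carbonyl gives 7 carbons: the parent is heptane.
A ketone (C=O on an internal carbon) is the principal characteristic group, giving the suffix -one.
Choose the numbering such that numbering from this end puts the carbonyl group at C-3 rather than C-5.
This places the carbonyl at C-3; a fluoro group at C-4.
The name is 4-fluoroheptan-3-one.

4-fluoroheptan-3-one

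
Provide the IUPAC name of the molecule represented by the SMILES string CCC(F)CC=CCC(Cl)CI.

The longest carbon chain that includes the multiple bond has 9 carbons, so the parent hydride is nonane.
The chain contains a C=C double bond, so the unsaturation ending is -ene.
Number the chain so that numbering from this end puts the double bond at C-4 rather than C-5.
With this numbering: the double bond between C-4 and C-5; a chloro group at C-2; a fluoro group at C-7; an iodo group at C-1.
Prefixes are listed alphabetically: chloro, fluoro, iodo.
Putting it together: 2-chloro-7-fluoro-1-iodonon-4-ene.

2-chloro-7-fluoro-1-iodonon-4-ene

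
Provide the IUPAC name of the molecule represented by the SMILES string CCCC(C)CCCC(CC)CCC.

The longest continuous carbon chain has 11 atoms, so the parent hydride is undecane.
The numbering direction is chosen so that the locant sets are identical either way, so the alphabetically earlier ethyl substituent takes the lower locant (4 rather than 8).
This places an ethyl group at C-4; a methyl group at C-8.
Prefixes are listed alphabetically: ethyl, methyl.
Putting it together: 4-ethyl-8-methylundecane.

4-ethyl-8-methylundecane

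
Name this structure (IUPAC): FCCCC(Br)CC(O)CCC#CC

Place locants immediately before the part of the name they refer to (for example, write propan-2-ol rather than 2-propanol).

8-bromo-11-fluoroundec-2-yn-6-ol

Counting along the main chain through the –OH group and the multiple bond gives 11 carbons: the parent is undecane.
The principal characteristic group is an alcohol (–OH), named with the suffix -ol.
A C≡C triple bond in the chain gives the infix -yne-.
Choose the numbering such that numbering from this end puts the triple bond at C-2 rather than C-9.
This places the hydroxyl at C-6; the triple bond between C-2 and C-3; a bromo group at C-8; a fluoro group at C-11.
The substituents are ordered alphabetically, ignoring any di-/tri- multipliers.
Assembling the pieces gives 8-bromo-11-fluoroundec-2-yn-6-ol.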